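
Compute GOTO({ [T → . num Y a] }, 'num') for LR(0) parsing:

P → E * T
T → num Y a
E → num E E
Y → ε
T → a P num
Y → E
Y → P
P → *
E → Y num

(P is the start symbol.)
{ [E → . Y num], [E → . num E E], [P → . *], [P → . E * T], [T → num . Y a], [Y → . E], [Y → . P], [Y → .] }

GOTO(I, 'num') = CLOSURE({ [A → αX.β] : [A → α.Xβ] ∈ I, X = 'num' })

Items with dot before 'num', with the dot advanced:
  [T → . num Y a] → [T → num . Y a]
Closure of the advanced items:
  [T → num . Y a] has the dot before Y: add [Y → .], [Y → . E], [Y → . P]
  [Y → . E] has the dot before E: add [E → . num E E], [E → . Y num]
  [Y → . P] has the dot before P: add [P → . E * T], [P → . *]

GOTO = { [E → . Y num], [E → . num E E], [P → . *], [P → . E * T], [T → num . Y a], [Y → . E], [Y → . P], [Y → .] }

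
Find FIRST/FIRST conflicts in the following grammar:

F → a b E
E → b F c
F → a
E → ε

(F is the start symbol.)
Yes. F → a b E / F → a on { 'a' }

A FIRST/FIRST conflict occurs when two productions N → α and N → β for the same non-terminal have FIRST(α) ∩ FIRST(β) ≠ ∅ (with ε ∈ FIRST of a nullable right-hand side, so two nullable alternatives also conflict).

Productions for F:
  F → a b E: FIRST = { 'a' }
  F → a: FIRST = { 'a' }
Productions for E:
  E → b F c: FIRST = { 'b' }
  E → ε: FIRST = { ε }

Conflict for F: F → a b E and F → a
  Overlap: { 'a' }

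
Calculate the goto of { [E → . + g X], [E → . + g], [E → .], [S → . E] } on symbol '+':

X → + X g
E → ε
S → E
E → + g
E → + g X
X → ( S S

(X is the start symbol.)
{ [E → + . g X], [E → + . g] }

GOTO(I, '+') = CLOSURE({ [A → αX.β] : [A → α.Xβ] ∈ I, X = '+' })

Items with dot before '+', with the dot advanced:
  [E → . + g] → [E → + . g]
  [E → . + g X] → [E → + . g X]
Closure adds nothing (no advanced item has the dot before a non-terminal).

GOTO = { [E → + . g X], [E → + . g] }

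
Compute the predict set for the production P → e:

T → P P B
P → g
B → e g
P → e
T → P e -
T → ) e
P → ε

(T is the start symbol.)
PREDICT(P → e) = (FIRST(RHS) \ {ε}) ∪ (FOLLOW(P) if ε ∈ FIRST(RHS), i.e. RHS ⇒* ε)
FIRST(e) = { 'e' }
ε ∉ FIRST(e), so FOLLOW(P) is not added.
PREDICT(P → e) = { 'e' }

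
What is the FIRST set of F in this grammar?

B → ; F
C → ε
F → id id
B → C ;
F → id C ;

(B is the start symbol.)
To compute FIRST(F), examine every production with F on the left-hand side, reading each right-hand side left to right until a non-nullable symbol is reached.

From F → id id:
  - id is a terminal: add 'id' and stop
From F → id C ;:
  - id is a terminal: add 'id' and stop

Collecting: FIRST(F) = { 'id' }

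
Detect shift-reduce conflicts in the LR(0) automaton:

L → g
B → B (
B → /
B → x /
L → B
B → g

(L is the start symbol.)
A shift-reduce conflict occurs when an LR(0) state has both:
  - a complete (reduce) item [A → α .] (dot at the end), and
  - a shift item [B → β . c γ] (dot before a terminal).

Augment with L' → L and build the canonical LR(0) collection (I0 = CLOSURE({[L' → . L]}), then GOTO on every symbol after a dot until no new states appear). It has 8 states:
  I0: { [B → . /], [B → . B (], [B → . g], [B → . x /], [L → . B], [L → . g], [L' → . L] }  — shift
  I1: { [B → / .] }  — reduce
  I2: { [B → B . (], [L → B .] }  — shift, reduce
  I3: { [L' → L .] }  — accept
  I4: { [B → g .], [L → g .] }  — 2 reduces
  I5: { [B → x . /] }  — shift
  I6: { [B → x / .] }  — reduce
  I7: { [B → B ( .] }  — reduce

I2 contains reduce item [L → B .] and shift item [B → B . (] — shift-reduce conflict.

Answer: Yes — I2: [L → B .] vs [B → B . (]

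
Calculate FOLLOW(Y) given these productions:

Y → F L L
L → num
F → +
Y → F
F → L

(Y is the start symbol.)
{ $ }

Y is the start symbol, so $ ∈ FOLLOW(Y).
Y does not occur on any right-hand side.

Taking the union: FOLLOW(Y) = { $ }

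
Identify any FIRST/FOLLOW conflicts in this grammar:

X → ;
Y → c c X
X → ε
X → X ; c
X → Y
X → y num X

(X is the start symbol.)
Nullable non-terminals: X.
FIRST sets used below: FIRST(X) = { ';', 'c', 'y', ε }, FIRST(Y) = { 'c' }

X: nullable alternative(s) X → ε; FOLLOW(X) = { $, ';' }
  X → ;: FIRST \ {ε} = { ';' } — overlaps FOLLOW(X) on { ';' }: CONFLICT
  X → ε: FIRST \ {ε} = { } — this is the only nullable alternative, skip
  X → X ; c: FIRST \ {ε} = { ';', 'c', 'y' } — overlaps FOLLOW(X) on { ';' }: CONFLICT
  X → Y: FIRST \ {ε} = { 'c' } — disjoint from FOLLOW(X)
  X → y num X: FIRST \ {ε} = { 'y' } — disjoint from FOLLOW(X)

Y has no nullable alternative, so no FIRST/FOLLOW check is needed there.

So the grammar has 2 FIRST/FOLLOW conflicts (marked CONFLICT above).

Answer: Yes. X → ';' with FOLLOW(X) on { ';' }; X → X ';' c with FOLLOW(X) on { ';' }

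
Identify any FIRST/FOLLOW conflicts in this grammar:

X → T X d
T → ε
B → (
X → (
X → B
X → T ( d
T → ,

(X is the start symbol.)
Yes. T → ',' with FOLLOW(T) on { ',' }

Nullable non-terminals: T.

T: nullable alternative(s) T → ε; FOLLOW(T) = { '(', ',' }
  T → ε: FIRST \ {ε} = { } — this is the only nullable alternative, skip
  T → ,: FIRST \ {ε} = { ',' } — overlaps FOLLOW(T) on { ',' }: CONFLICT

B, X have no nullable alternative, so no FIRST/FOLLOW check is needed there.

So the grammar has 1 FIRST/FOLLOW conflict (marked CONFLICT above).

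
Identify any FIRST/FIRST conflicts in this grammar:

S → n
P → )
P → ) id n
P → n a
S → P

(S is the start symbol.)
Yes. S → n / S → P on { 'n' }; P → ')' / P → ')' id n on { ')' }

FIRST sets of the non-terminals at (or reachable through a nullable prefix from) the front of some alternative:
  FIRST(P) = { ')', 'n' }

Productions for S:
  S → n: FIRST = { 'n' }
  S → P: FIRST = { ')', 'n' }
Productions for P:
  P → ): FIRST = { ')' }
  P → ) id n: FIRST = { ')' }
  P → n a: FIRST = { 'n' }

Conflict for S: S → n and S → P
  Overlap: { 'n' }
Conflict for P: P → ) and P → ) id n
  Overlap: { ')' }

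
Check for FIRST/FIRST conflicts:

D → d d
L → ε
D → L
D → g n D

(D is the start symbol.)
No FIRST/FIRST conflicts.

FIRST sets of the non-terminals at (or reachable through a nullable prefix from) the front of some alternative:
  FIRST(L) = { ε }

Productions for D:
  D → d d: FIRST = { 'd' }
  D → L: FIRST = { ε }
  D → g n D: FIRST = { 'g' }
L has only one production, so no FIRST/FIRST conflict is possible there.

All alternatives of each non-terminal have pairwise disjoint FIRST sets.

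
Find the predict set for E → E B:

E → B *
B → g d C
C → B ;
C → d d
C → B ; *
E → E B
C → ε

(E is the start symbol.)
PREDICT(E → E B) = (FIRST(RHS) \ {ε}) ∪ (FOLLOW(E) if ε ∈ FIRST(RHS), i.e. RHS ⇒* ε)
FIRST(E) = { 'g' }
FIRST(E B) = { 'g' }
ε ∉ FIRST(E B), so FOLLOW(E) is not added.
PREDICT(E → E B) = { 'g' }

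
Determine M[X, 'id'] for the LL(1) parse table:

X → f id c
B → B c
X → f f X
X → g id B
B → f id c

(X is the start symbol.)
Empty (error entry)

To find M[X, 'id'], we find productions for X where 'id' is in the predict set (PREDICT(N → α) = (FIRST(α) \ {ε}) ∪ (FOLLOW(N) if α ⇒* ε)).

X → f id c: PREDICT = { 'f' }
X → f f X: PREDICT = { 'f' }
X → g id B: PREDICT = { 'g' }

M[X, 'id'] is empty (no production applies)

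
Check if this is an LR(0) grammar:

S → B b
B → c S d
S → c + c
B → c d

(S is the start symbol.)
Yes, the grammar is LR(0)

A grammar is LR(0) if no state in the canonical LR(0) collection has:
  - both a shift item (dot before a terminal) and a complete item (shift-reduce conflict), or
  - two or more complete items (reduce-reduce conflict; the accept item [S' → S .] counts as a complete item here).

Augment with S' → S and build the canonical LR(0) collection (I0 = CLOSURE({[S' → . S]}), then GOTO on every symbol after a dot until no new states appear). It has 10 states:
  I0: { [B → . c S d], [B → . c d], [S → . B b], [S → . c + c], [S' → . S] }  — shift
  I1: { [S → B . b] }  — shift
  I2: { [S' → S .] }  — accept
  I3: { [B → . c S d], [B → . c d], [B → c . S d], [B → c . d], [S → . B b], [S → . c + c], [S → c . + c] }  — shift
  I4: { [S → c + . c] }  — shift
  I5: { [B → c S . d] }  — shift
  I6: { [B → c d .] }  — reduce
  I7: { [B → c S d .] }  — reduce
  I8: { [S → c + c .] }  — reduce
  I9: { [S → B b .] }  — reduce

Every state is either a pure shift/goto state or contains exactly one complete item and nothing to shift — no conflicts. The grammar is LR(0).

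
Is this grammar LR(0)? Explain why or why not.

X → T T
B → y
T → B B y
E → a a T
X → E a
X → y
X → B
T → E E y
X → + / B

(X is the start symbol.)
No. Shift-reduce conflict between [X → B .] and [B → . y]

Augment with X' → X and build the canonical LR(0) collection (I0 = CLOSURE({[X' → . X]}), then GOTO on every symbol after a dot until no new states appear). It has 21 states:
  I0: { [B → . y], [E → . a a T], [T → . B B y], [T → . E E y], [X → . + / B], [X → . B], [X → . E a], [X → . T T], [X → . y], [X' → . X] }  — shift
  I1: { [X → + . / B] }  — shift
  I2: { [B → . y], [T → B . B y], [X → B .] }  — shift, reduce
  I3: { [E → . a a T], [T → E . E y], [X → E . a] }  — shift
  I4: { [B → . y], [E → . a a T], [T → . B B y], [T → . E E y], [X → T . T] }  — shift
  I5: { [X' → X .] }  — accept
  I6: { [E → a . a T] }  — shift
  I7: { [B → y .], [X → y .] }  — 2 reduces
  I8: { [B → . y], [E → . a a T], [E → a a . T], [T → . B B y], [T → . E E y] }  — shift
  I9: { [B → . y], [T → B . B y] }  — shift
  I10: { [E → . a a T], [T → E . E y] }  — shift
  I11: { [E → a a T .] }  — reduce
  I12: { [B → y .] }  — reduce
  I13: { [T → E E . y] }  — shift
  I14: { [T → E E y .] }  — reduce
  I15: { [T → B B . y] }  — shift
  I16: { [T → B B y .] }  — reduce
  I17: { [X → T T .] }  — reduce
  I18: { [E → a . a T], [X → E a .] }  — shift, reduce
  I19: { [B → . y], [X → + / . B] }  — shift
  I20: { [X → + / B .] }  — reduce

Conflict in state I2:
  Shift-reduce conflict between [X → B .] and [B → . y]
So the grammar is NOT LR(0).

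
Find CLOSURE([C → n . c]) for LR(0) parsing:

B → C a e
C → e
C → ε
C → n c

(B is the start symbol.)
To compute CLOSURE, for each item [A → α.Bβ] where B is a non-terminal, add [B → .γ] for all productions B → γ; repeat for the newly added items until nothing changes.

Start with: [C → n . c]
The dot precedes the terminal c, so nothing is added.

CLOSURE = { [C → n . c] }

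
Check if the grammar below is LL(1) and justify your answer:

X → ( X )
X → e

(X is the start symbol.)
For X:
  PREDICT(X → '(' X ')') = { '(' }
  PREDICT(X → e) = { 'e' }

All predict sets are disjoint. The grammar IS LL(1).

Answer: Yes, the grammar is LL(1).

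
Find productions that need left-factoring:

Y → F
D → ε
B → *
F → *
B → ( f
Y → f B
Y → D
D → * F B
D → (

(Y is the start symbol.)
Left-factoring is needed when two productions for the same non-terminal
share a common prefix on the right-hand side.

Productions for Y:
  Y → F
  Y → f B
  Y → D
Productions for D:
  D → ε
  D → * F B
  D → (
Productions for B:
  B → *
  B → ( f

No common prefixes found.

Answer: No, left-factoring is not needed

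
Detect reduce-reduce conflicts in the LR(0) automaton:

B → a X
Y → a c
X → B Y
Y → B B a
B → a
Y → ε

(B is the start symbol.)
No reduce-reduce conflicts

A reduce-reduce conflict occurs when an LR(0) state has two complete items [A → α .] and [B → β .] — both call for a reduction, and with no lookahead the parser cannot choose between them.

Augment with B' → B and build the canonical LR(0) collection (I0 = CLOSURE({[B' → . B]}), then GOTO on every symbol after a dot until no new states appear). It has 11 states:
  I0: { [B → . a X], [B → . a], [B' → . B] }  — shift
  I1: { [B' → B .] }  — accept
  I2: { [B → . a X], [B → . a], [B → a . X], [B → a .], [X → . B Y] }  — shift, reduce
  I3: { [B → . a X], [B → . a], [X → B . Y], [Y → . B B a], [Y → . a c], [Y → .] }  — shift, reduce
  I4: { [B → a X .] }  — reduce
  I5: { [B → . a X], [B → . a], [Y → B . B a] }  — shift
  I6: { [X → B Y .] }  — reduce
  I7: { [B → . a X], [B → . a], [B → a . X], [B → a .], [X → . B Y], [Y → a . c] }  — shift, reduce
  I8: { [Y → a c .] }  — reduce
  I9: { [Y → B B . a] }  — shift
  I10: { [Y → B B a .] }  — reduce

No state contains more than one complete item.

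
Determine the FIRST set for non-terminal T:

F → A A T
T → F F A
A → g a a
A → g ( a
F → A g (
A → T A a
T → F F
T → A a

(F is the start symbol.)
{ 'g' }

FIRST sets of the other non-terminals involved (by the same procedure, iterated to a fixed point):
  FIRST(F) = { 'g' }
  FIRST(A) = { 'g' }

From T → F F A:
  - F is a non-terminal: add FIRST(F) \ {ε} = { 'g' }
    F is not nullable, so stop
From T → F F:
  - F is a non-terminal: add FIRST(F) \ {ε} = { 'g' }
    F is not nullable, so stop
From T → A a:
  - A is a non-terminal: add FIRST(A) \ {ε} = { 'g' }
    A is not nullable, so stop

Collecting: FIRST(T) = { 'g' }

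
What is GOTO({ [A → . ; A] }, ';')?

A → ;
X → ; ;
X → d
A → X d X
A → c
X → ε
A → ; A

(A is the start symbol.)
GOTO(I, ';') = CLOSURE({ [A → αX.β] : [A → α.Xβ] ∈ I, X = ';' })

Items with dot before ';', with the dot advanced:
  [A → . ; A] → [A → ; . A]
Closure of the advanced items:
  [A → ; . A] has the dot before A: add [A → . ;], [A → . X d X], [A → . c], [A → . ; A]
  [A → . X d X] has the dot before X: add [X → . ; ;], [X → . d], [X → .]

GOTO = { [A → . ; A], [A → . ;], [A → . X d X], [A → . c], [A → ; . A], [X → . ; ;], [X → . d], [X → .] }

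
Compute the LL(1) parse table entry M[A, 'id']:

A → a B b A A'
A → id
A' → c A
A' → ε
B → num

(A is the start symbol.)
A → id

To find M[A, 'id'], we find productions for A where 'id' is in the predict set (PREDICT(N → α) = (FIRST(α) \ {ε}) ∪ (FOLLOW(N) if α ⇒* ε)).

A → a B b A A': PREDICT = { 'a' }
A → id: PREDICT = { 'id' }
  'id' is in predict set, so this production goes in M[A, 'id']

M[A, 'id'] = A → id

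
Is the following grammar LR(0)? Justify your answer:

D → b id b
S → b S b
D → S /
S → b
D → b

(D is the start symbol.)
Augment with D' → D and build the canonical LR(0) collection (I0 = CLOSURE({[D' → . D]}), then GOTO on every symbol after a dot until no new states appear). It has 10 states:
  I0: { [D → . S /], [D → . b id b], [D → . b], [D' → . D], [S → . b S b], [S → . b] }  — shift
  I1: { [D' → D .] }  — accept
  I2: { [D → S . /] }  — shift
  I3: { [D → b . id b], [D → b .], [S → . b S b], [S → . b], [S → b . S b], [S → b .] }  — shift, 2 reduces
  I4: { [S → b S . b] }  — shift
  I5: { [S → . b S b], [S → . b], [S → b . S b], [S → b .] }  — shift, reduce
  I6: { [D → b id . b] }  — shift
  I7: { [D → b id b .] }  — reduce
  I8: { [S → b S b .] }  — reduce
  I9: { [D → S / .] }  — reduce

Conflict in state I3:
  Shift-reduce conflict between [D → b .] and [D → b . id b]
So the grammar is NOT LR(0).

Answer: No. Shift-reduce conflict between [D → b .] and [D → b . id b]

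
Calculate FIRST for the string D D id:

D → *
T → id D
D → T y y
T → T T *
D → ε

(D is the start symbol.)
FIRST sets of the non-terminals involved (from the grammar, by fixed-point iteration):
  FIRST(D) = { '*', 'id', ε }

To compute FIRST(D D id), process the symbols left to right:
Symbol D is a non-terminal. Add FIRST(D) \ {ε} = { '*', 'id' }
D is nullable (ε ∈ FIRST(D)), continue to the next symbol.
Symbol D is a non-terminal. Add FIRST(D) \ {ε} = { '*', 'id' }
D is nullable (ε ∈ FIRST(D)), continue to the next symbol.
Symbol id is a terminal. Add 'id' and stop.
FIRST(D D id) = { '*', 'id' }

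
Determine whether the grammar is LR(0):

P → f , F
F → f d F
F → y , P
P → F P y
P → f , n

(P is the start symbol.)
Yes, the grammar is LR(0)

Augment with P' → P and build the canonical LR(0) collection (I0 = CLOSURE({[P' → . P]}), then GOTO on every symbol after a dot until no new states appear). It has 15 states:
  I0: { [F → . f d F], [F → . y , P], [P → . F P y], [P → . f , F], [P → . f , n], [P' → . P] }  — shift
  I1: { [F → . f d F], [F → . y , P], [P → . F P y], [P → . f , F], [P → . f , n], [P → F . P y] }  — shift
  I2: { [P' → P .] }  — accept
  I3: { [F → f . d F], [P → f . , F], [P → f . , n] }  — shift
  I4: { [F → y . , P] }  — shift
  I5: { [F → . f d F], [F → . y , P], [F → y , . P], [P → . F P y], [P → . f , F], [P → . f , n] }  — shift
  I6: { [F → y , P .] }  — reduce
  I7: { [F → . f d F], [F → . y , P], [P → f , . F], [P → f , . n] }  — shift
  I8: { [F → . f d F], [F → . y , P], [F → f d . F] }  — shift
  I9: { [F → f d F .] }  — reduce
  I10: { [F → f . d F] }  — shift
  I11: { [P → f , F .] }  — reduce
  I12: { [P → f , n .] }  — reduce
  I13: { [P → F P . y] }  — shift
  I14: { [P → F P y .] }  — reduce

Every state is either a pure shift/goto state or contains exactly one complete item and nothing to shift — no conflicts. The grammar is LR(0).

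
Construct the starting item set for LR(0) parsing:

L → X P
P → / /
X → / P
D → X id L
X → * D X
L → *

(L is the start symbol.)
First, augment the grammar with L' → L
I₀ = CLOSURE({ [L' → . L] }):
  [L' → . L] has the dot before L: add [L → . X P], [L → . *]
  [L → . X P] has the dot before X: add [X → . / P], [X → . * D X]
No further items can be added.

I₀ = { [L → . *], [L → . X P], [L' → . L], [X → . * D X], [X → . / P] }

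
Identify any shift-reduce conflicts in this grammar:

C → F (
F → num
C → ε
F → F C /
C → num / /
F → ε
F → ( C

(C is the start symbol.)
Yes — I0: [C → .] vs [C → . num / /]; I1: [C → .] vs [C → . num / /]; I3: [C → .] vs [C → F . (]; I4: [F → num .] vs [C → num . / /]; I7: [C → .] vs [C → . num / /]

Augment with C' → C and build the canonical LR(0) collection (I0 = CLOSURE({[C' → . C]}), then GOTO on every symbol after a dot until no new states appear). It has 11 states:
  I0: { [C → . F (], [C → . num / /], [C → .], [C' → . C], [F → . ( C], [F → . F C /], [F → . num], [F → .] }  — shift, 2 reduces
  I1: { [C → . F (], [C → . num / /], [C → .], [F → ( . C], [F → . ( C], [F → . F C /], [F → . num], [F → .] }  — shift, 2 reduces
  I2: { [C' → C .] }  — accept
  I3: { [C → . F (], [C → . num / /], [C → .], [C → F . (], [F → . ( C], [F → . F C /], [F → . num], [F → .], [F → F . C /] }  — shift, 2 reduces
  I4: { [C → num . / /], [F → num .] }  — shift, reduce
  I5: { [C → num / . /] }  — shift
  I6: { [C → num / / .] }  — reduce
  I7: { [C → . F (], [C → . num / /], [C → .], [C → F ( .], [F → ( . C], [F → . ( C], [F → . F C /], [F → . num], [F → .] }  — shift, 3 reduces
  I8: { [F → F C . /] }  — shift
  I9: { [F → F C / .] }  — reduce
  I10: { [F → ( C .] }  — reduce

I0 contains reduce items [C → .], [F → .] and shift items [C → . num / /], [F → . ( C], [F → . num] — shift-reduce conflict.
I1 contains reduce items [C → .], [F → .] and shift items [C → . num / /], [F → . ( C], [F → . num] — shift-reduce conflict.
I3 contains reduce items [C → .], [F → .] and shift items [C → F . (], [C → . num / /], [F → . ( C], [F → . num] — shift-reduce conflict.
I4 contains reduce item [F → num .] and shift item [C → num . / /] — shift-reduce conflict.
I7 contains reduce items [C → .], [C → F ( .], [F → .] and shift items [C → . num / /], [F → . ( C], [F → . num] — shift-reduce conflict.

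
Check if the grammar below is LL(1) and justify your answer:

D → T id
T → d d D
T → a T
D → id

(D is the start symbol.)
Yes, the grammar is LL(1).

A grammar is LL(1) if for each non-terminal N with multiple productions, the predict sets of those productions are pairwise disjoint, where PREDICT(N → α) = (FIRST(α) \ {ε}) ∪ (FOLLOW(N) if α ⇒* ε).

Relevant sets:
  FIRST(T) = { 'a', 'd' }

For D:
  PREDICT(D → T id) = { 'a', 'd' }
  PREDICT(D → id) = { 'id' }
For T:
  PREDICT(T → d d D) = { 'd' }
  PREDICT(T → a T) = { 'a' }

All predict sets are disjoint. The grammar IS LL(1).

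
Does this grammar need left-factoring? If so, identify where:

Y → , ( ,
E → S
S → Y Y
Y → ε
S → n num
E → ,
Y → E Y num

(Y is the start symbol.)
No, left-factoring is not needed

Left-factoring is needed when two productions for the same non-terminal
share a common prefix on the right-hand side.

Productions for Y:
  Y → , ( ,
  Y → ε
  Y → E Y num
Productions for E:
  E → S
  E → ,
Productions for S:
  S → Y Y
  S → n num

No common prefixes found.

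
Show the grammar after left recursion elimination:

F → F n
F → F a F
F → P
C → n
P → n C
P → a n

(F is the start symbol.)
F is directly left-recursive. The standard transformation for
  A → A α₁ | ... | A α_m | β₁ | ... | β_n
is
  A  → β₁ A' | ... | β_n A'
  A' → α₁ A' | ... | α_m A' | ε

F → P becomes F → P F'
F → F n becomes F' → n F'
F → F a F becomes F' → a F F'
Add F' → ε

Productions for other non-terminals are unchanged:
  C → n
  P → n C
  P → a n

Resulting grammar:
F → P F'
F' → n F'
F' → a F F'
F' → ε
C → n
P → n C
P → a n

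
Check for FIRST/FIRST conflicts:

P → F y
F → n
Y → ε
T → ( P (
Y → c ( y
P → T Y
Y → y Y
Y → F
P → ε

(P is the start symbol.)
A FIRST/FIRST conflict occurs when two productions N → α and N → β for the same non-terminal have FIRST(α) ∩ FIRST(β) ≠ ∅ (with ε ∈ FIRST of a nullable right-hand side, so two nullable alternatives also conflict).

FIRST sets of the non-terminals at (or reachable through a nullable prefix from) the front of some alternative:
  FIRST(F) = { 'n' }
  FIRST(T) = { '(' }

Productions for P:
  P → F y: FIRST = { 'n' }
  P → T Y: FIRST = { '(' }
  P → ε: FIRST = { ε }
Productions for Y:
  Y → ε: FIRST = { ε }
  Y → c ( y: FIRST = { 'c' }
  Y → y Y: FIRST = { 'y' }
  Y → F: FIRST = { 'n' }
F, T have only one production, so no FIRST/FIRST conflict is possible there.

All alternatives of each non-terminal have pairwise disjoint FIRST sets.

Answer: No FIRST/FIRST conflicts.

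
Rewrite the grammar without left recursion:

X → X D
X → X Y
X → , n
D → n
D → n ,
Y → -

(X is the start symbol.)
X → , n X'
X' → D X'
X' → Y X'
X' → ε
D → n
D → n ,
Y → -

X is directly left-recursive. The standard transformation for
  A → A α₁ | ... | A α_m | β₁ | ... | β_n
is
  A  → β₁ A' | ... | β_n A'
  A' → α₁ A' | ... | α_m A' | ε

X → , n becomes X → , n X'
X → X D becomes X' → D X'
X → X Y becomes X' → Y X'
Add X' → ε

Productions for other non-terminals are unchanged:
  D → n
  D → n ,
  Y → -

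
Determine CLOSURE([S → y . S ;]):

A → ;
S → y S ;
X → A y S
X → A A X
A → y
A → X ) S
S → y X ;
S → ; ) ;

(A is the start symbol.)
To compute CLOSURE, for each item [A → α.Bβ] where B is a non-terminal, add [B → .γ] for all productions B → γ; repeat for the newly added items until nothing changes.

Start with: [S → y . S ;]
  [S → y . S ;] has the dot before S: add [S → . y S ;], [S → . y X ;], [S → . ; ) ;]
No further items can be added.

CLOSURE = { [S → . ; ) ;], [S → . y S ;], [S → . y X ;], [S → y . S ;] }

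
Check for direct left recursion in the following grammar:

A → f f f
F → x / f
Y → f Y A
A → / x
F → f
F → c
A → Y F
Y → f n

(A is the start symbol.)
No direct left recursion

A → f f f: starts with f
F → x / f: starts with x
Y → f Y A: starts with f
A → / x: starts with '/'
F → f: starts with f
F → c: starts with c
A → Y F: starts with Y
Y → f n: starts with f

No direct left recursion found.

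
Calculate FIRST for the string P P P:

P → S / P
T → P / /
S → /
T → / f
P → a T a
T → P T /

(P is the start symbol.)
{ '/', 'a' }

FIRST sets of the non-terminals involved (from the grammar, by fixed-point iteration):
  FIRST(P) = { '/', 'a' }

To compute FIRST(P P P), process the symbols left to right:
Symbol P is a non-terminal. Add FIRST(P) \ {ε} = { '/', 'a' }
P is not nullable (ε ∉ FIRST(P)), so stop here.
FIRST(P P P) = { '/', 'a' }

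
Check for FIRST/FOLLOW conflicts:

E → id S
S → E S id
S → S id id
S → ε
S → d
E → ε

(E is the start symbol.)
A FIRST/FOLLOW conflict occurs when a non-terminal N has a nullable alternative N → β (β ⇒* ε) and another alternative N → α with FIRST(α) ∩ FOLLOW(N) ≠ ∅: on such a lookahead the parser cannot decide between expanding α and letting N vanish via β.

Nullable non-terminals: E, S.
FIRST sets used below: FIRST(E) = { 'id', ε }, FIRST(S) = { 'd', 'id', ε }

E: nullable alternative(s) E → ε; FOLLOW(E) = { $, 'd', 'id' }
  E → id S: FIRST \ {ε} = { 'id' } — overlaps FOLLOW(E) on { 'id' }: CONFLICT
  E → ε: FIRST \ {ε} = { } — this is the only nullable alternative, skip

S: nullable alternative(s) S → ε; FOLLOW(S) = { $, 'd', 'id' }
  S → E S id: FIRST \ {ε} = { 'd', 'id' } — overlaps FOLLOW(S) on { 'd', 'id' }: CONFLICT
  S → S id id: FIRST \ {ε} = { 'd', 'id' } — overlaps FOLLOW(S) on { 'd', 'id' }: CONFLICT
  S → ε: FIRST \ {ε} = { } — this is the only nullable alternative, skip
  S → d: FIRST \ {ε} = { 'd' } — overlaps FOLLOW(S) on { 'd' }: CONFLICT

So the grammar has 4 FIRST/FOLLOW conflicts (marked CONFLICT above).

Answer: Yes. E → id S with FOLLOW(E) on { 'id' }; S → E S id with FOLLOW(S) on { 'd', 'id' }; S → S id id with FOLLOW(S) on { 'd', 'id' }; S → d with FOLLOW(S) on { 'd' }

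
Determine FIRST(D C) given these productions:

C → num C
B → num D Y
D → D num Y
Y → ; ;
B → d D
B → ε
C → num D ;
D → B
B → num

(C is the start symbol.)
{ 'd', 'num' }

FIRST sets of the non-terminals involved (from the grammar, by fixed-point iteration):
  FIRST(D) = { 'd', 'num', ε }
  FIRST(C) = { 'num' }

To compute FIRST(D C), process the symbols left to right:
Symbol D is a non-terminal. Add FIRST(D) \ {ε} = { 'd', 'num' }
D is nullable (ε ∈ FIRST(D)), continue to the next symbol.
Symbol C is a non-terminal. Add FIRST(C) \ {ε} = { 'num' }
C is not nullable (ε ∉ FIRST(C)), so stop here.
FIRST(D C) = { 'd', 'num' }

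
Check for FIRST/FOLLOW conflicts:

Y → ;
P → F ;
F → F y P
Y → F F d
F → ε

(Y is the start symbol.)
Nullable non-terminals: F.
FIRST sets used below: FIRST(F) = { 'y', ε }

F: nullable alternative(s) F → ε; FOLLOW(F) = { ';', 'd', 'y' }
  F → F y P: FIRST \ {ε} = { 'y' } — overlaps FOLLOW(F) on { 'y' }: CONFLICT
  F → ε: FIRST \ {ε} = { } — this is the only nullable alternative, skip

P, Y have no nullable alternative, so no FIRST/FOLLOW check is needed there.

So the grammar has 1 FIRST/FOLLOW conflict (marked CONFLICT above).

Answer: Yes. F → F y P with FOLLOW(F) on { 'y' }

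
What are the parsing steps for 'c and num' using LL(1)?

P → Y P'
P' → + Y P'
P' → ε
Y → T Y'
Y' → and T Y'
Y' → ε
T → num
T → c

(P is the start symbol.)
LL(1) parsing maintains a stack (initially the start symbol over $) and the input. At each step: if the stack top is a terminal, match it against the current input token; if it is a non-terminal N, replace it with the RHS of M[N, lookahead] (the unique production whose predict set contains the lookahead).

Stack is shown with the top on the left.

Stack          Input        Action
----------------------------------
P $            c and num $  output P → Y P'
Y P' $         c and num $  output Y → T Y'
T Y' P' $      c and num $  output T → c
c Y' P' $      c and num $  match 'c'
Y' P' $        and num $    output Y' → and T Y'
and T Y' P' $  and num $    match 'and'
T Y' P' $      num $        output T → num
num Y' P' $    num $        match 'num'
Y' P' $        $            output Y' → ε
P' $           $            output P' → ε
$              $            accept

The string is accepted.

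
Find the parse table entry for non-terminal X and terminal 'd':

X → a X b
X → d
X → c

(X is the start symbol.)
X → d

To find M[X, 'd'], we find productions for X where 'd' is in the predict set (PREDICT(N → α) = (FIRST(α) \ {ε}) ∪ (FOLLOW(N) if α ⇒* ε)).

X → a X b: PREDICT = { 'a' }
X → d: PREDICT = { 'd' }
  'd' is in predict set, so this production goes in M[X, 'd']
X → c: PREDICT = { 'c' }

M[X, 'd'] = X → d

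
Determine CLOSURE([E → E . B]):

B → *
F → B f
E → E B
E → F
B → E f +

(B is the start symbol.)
To compute CLOSURE, for each item [A → α.Bβ] where B is a non-terminal, add [B → .γ] for all productions B → γ; repeat for the newly added items until nothing changes.

Start with: [E → E . B]
  [E → E . B] has the dot before B: add [B → . *], [B → . E f +]
  [B → . E f +] has the dot before E: add [E → . E B], [E → . F]
  [E → . F] has the dot before F: add [F → . B f]
No further items can be added.

CLOSURE = { [B → . *], [B → . E f +], [E → . E B], [E → . F], [E → E . B], [F → . B f] }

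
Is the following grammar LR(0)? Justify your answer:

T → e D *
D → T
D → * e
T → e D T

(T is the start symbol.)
A grammar is LR(0) if no state in the canonical LR(0) collection has:
  - both a shift item (dot before a terminal) and a complete item (shift-reduce conflict), or
  - two or more complete items (reduce-reduce conflict; the accept item [T' → T .] counts as a complete item here).

Augment with T' → T and build the canonical LR(0) collection (I0 = CLOSURE({[T' → . T]}), then GOTO on every symbol after a dot until no new states appear). It has 9 states:
  I0: { [T → . e D *], [T → . e D T], [T' → . T] }  — shift
  I1: { [T' → T .] }  — accept
  I2: { [D → . * e], [D → . T], [T → . e D *], [T → . e D T], [T → e . D *], [T → e . D T] }  — shift
  I3: { [D → * . e] }  — shift
  I4: { [T → . e D *], [T → . e D T], [T → e D . *], [T → e D . T] }  — shift
  I5: { [D → T .] }  — reduce
  I6: { [T → e D * .] }  — reduce
  I7: { [T → e D T .] }  — reduce
  I8: { [D → * e .] }  — reduce

Every state is either a pure shift/goto state or contains exactly one complete item and nothing to shift — no conflicts. The grammar is LR(0).

Answer: Yes, the grammar is LR(0)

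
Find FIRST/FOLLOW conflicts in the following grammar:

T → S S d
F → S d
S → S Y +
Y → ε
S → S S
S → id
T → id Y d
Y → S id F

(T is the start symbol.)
A FIRST/FOLLOW conflict occurs when a non-terminal N has a nullable alternative N → β (β ⇒* ε) and another alternative N → α with FIRST(α) ∩ FOLLOW(N) ≠ ∅: on such a lookahead the parser cannot decide between expanding α and letting N vanish via β.

Nullable non-terminals: Y.
FIRST sets used below: FIRST(S) = { 'id' }

Y: nullable alternative(s) Y → ε; FOLLOW(Y) = { '+', 'd' }
  Y → ε: FIRST \ {ε} = { } — this is the only nullable alternative, skip
  Y → S id F: FIRST \ {ε} = { 'id' } — disjoint from FOLLOW(Y)

F, S, T have no nullable alternative, so no FIRST/FOLLOW check is needed there.

No FIRST/FOLLOW conflicts found.

Answer: No FIRST/FOLLOW conflicts.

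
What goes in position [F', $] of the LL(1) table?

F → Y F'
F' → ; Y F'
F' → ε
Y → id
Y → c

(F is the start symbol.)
To find M[F', $], we find productions for F' where $ is in the predict set (PREDICT(N → α) = (FIRST(α) \ {ε}) ∪ (FOLLOW(N) if α ⇒* ε)).

Relevant sets:
  FOLLOW(F') = { $ }

F' → ; Y F': PREDICT = { ';' }
F' → ε: PREDICT = { $ }
  $ is in predict set, so this production goes in M[F', $]

M[F', $] = F' → ε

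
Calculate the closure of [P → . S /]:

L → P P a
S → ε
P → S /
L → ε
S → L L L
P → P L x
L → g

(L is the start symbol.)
{ [L → . P P a], [L → . g], [L → .], [P → . P L x], [P → . S /], [S → . L L L], [S → .] }

Start with: [P → . S /]
  [P → . S /] has the dot before S: add [S → .], [S → . L L L]
  [S → . L L L] has the dot before L: add [L → . P P a], [L → .], [L → . g]
  [L → . P P a] has the dot before P: add [P → . P L x]
No further items can be added.

CLOSURE = { [L → . P P a], [L → . g], [L → .], [P → . P L x], [P → . S /], [S → . L L L], [S → .] }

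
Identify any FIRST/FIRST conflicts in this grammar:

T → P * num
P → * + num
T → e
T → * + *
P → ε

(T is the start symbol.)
Yes. T → P '*' num / T → '*' '+' '*' on { '*' }

A FIRST/FIRST conflict occurs when two productions N → α and N → β for the same non-terminal have FIRST(α) ∩ FIRST(β) ≠ ∅ (with ε ∈ FIRST of a nullable right-hand side, so two nullable alternatives also conflict).

FIRST sets of the non-terminals at (or reachable through a nullable prefix from) the front of some alternative:
  FIRST(P) = { '*', ε }

Productions for T:
  T → P * num: FIRST = { '*' }
  T → e: FIRST = { 'e' }
  T → * + *: FIRST = { '*' }
Productions for P:
  P → * + num: FIRST = { '*' }
  P → ε: FIRST = { ε }

Conflict for T: T → P * num and T → * + *
  Overlap: { '*' }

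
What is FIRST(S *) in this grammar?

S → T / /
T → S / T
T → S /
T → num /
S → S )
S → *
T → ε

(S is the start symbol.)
{ '*', '/', 'num' }

FIRST sets of the non-terminals involved (from the grammar, by fixed-point iteration):
  FIRST(S) = { '*', '/', 'num' }

To compute FIRST(S *), process the symbols left to right:
Symbol S is a non-terminal. Add FIRST(S) \ {ε} = { '*', '/', 'num' }
S is not nullable (ε ∉ FIRST(S)), so stop here.
FIRST(S *) = { '*', '/', 'num' }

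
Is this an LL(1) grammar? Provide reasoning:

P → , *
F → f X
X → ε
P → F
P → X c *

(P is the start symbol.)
Yes, the grammar is LL(1).

A grammar is LL(1) if for each non-terminal N with multiple productions, the predict sets of those productions are pairwise disjoint, where PREDICT(N → α) = (FIRST(α) \ {ε}) ∪ (FOLLOW(N) if α ⇒* ε).

Relevant sets:
  FIRST(F) = { 'f' }
  FIRST(X) = { ε }

For P:
  PREDICT(P → ',' '*') = { ',' }
  PREDICT(P → F) = { 'f' }
  PREDICT(P → X c '*') = { 'c' }
F, X have a single production, so nothing to check there.

All predict sets are disjoint. The grammar IS LL(1).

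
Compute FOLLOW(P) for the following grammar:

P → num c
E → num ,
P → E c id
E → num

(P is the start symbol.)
{ $ }

To compute FOLLOW(P), find every occurrence of P on a right-hand side N → α P β: add FIRST(β) \ {ε}, and if β is empty or nullable also add FOLLOW(N). Iterate to a fixed point.

P is the start symbol, so $ ∈ FOLLOW(P).
P does not occur on any right-hand side.

Taking the union: FOLLOW(P) = { $ }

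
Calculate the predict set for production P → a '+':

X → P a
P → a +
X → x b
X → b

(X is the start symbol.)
PREDICT(P → a '+') = (FIRST(RHS) \ {ε}) ∪ (FOLLOW(P) if ε ∈ FIRST(RHS), i.e. RHS ⇒* ε)
FIRST(a '+') = { 'a' }
ε ∉ FIRST(a '+'), so FOLLOW(P) is not added.
PREDICT(P → a '+') = { 'a' }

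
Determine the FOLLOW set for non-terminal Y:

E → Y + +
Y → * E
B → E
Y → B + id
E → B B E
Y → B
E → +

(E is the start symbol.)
{ '+' }

To compute FOLLOW(Y), find every occurrence of Y on a right-hand side N → α Y β: add FIRST(β) \ {ε}, and if β is empty or nullable also add FOLLOW(N). Iterate to a fixed point.

In E → Y + +: Y is followed by '+' '+', add FIRST('+' '+') \ {ε} = { '+' }

Taking the union: FOLLOW(Y) = { '+' }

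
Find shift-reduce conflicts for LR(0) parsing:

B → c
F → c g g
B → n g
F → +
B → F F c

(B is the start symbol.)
Yes — I4: [B → c .] vs [F → c . g g]

A shift-reduce conflict occurs when an LR(0) state has both:
  - a complete (reduce) item [A → α .] (dot at the end), and
  - a shift item [B → β . c γ] (dot before a terminal).

Augment with B' → B and build the canonical LR(0) collection (I0 = CLOSURE({[B' → . B]}), then GOTO on every symbol after a dot until no new states appear). It has 12 states:
  I0: { [B → . F F c], [B → . c], [B → . n g], [B' → . B], [F → . +], [F → . c g g] }  — shift
  I1: { [F → + .] }  — reduce
  I2: { [B' → B .] }  — accept
  I3: { [B → F . F c], [F → . +], [F → . c g g] }  — shift
  I4: { [B → c .], [F → c . g g] }  — shift, reduce
  I5: { [B → n . g] }  — shift
  I6: { [B → n g .] }  — reduce
  I7: { [F → c g . g] }  — shift
  I8: { [F → c g g .] }  — reduce
  I9: { [B → F F . c] }  — shift
  I10: { [F → c . g g] }  — shift
  I11: { [B → F F c .] }  — reduce

I4 contains reduce item [B → c .] and shift item [F → c . g g] — shift-reduce conflict.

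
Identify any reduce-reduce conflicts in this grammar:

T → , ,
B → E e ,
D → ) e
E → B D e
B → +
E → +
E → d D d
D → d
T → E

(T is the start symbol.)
Yes — I1: [B → + .] vs [E → + .]

A reduce-reduce conflict occurs when an LR(0) state has two complete items [A → α .] and [B → β .] — both call for a reduction, and with no lookahead the parser cannot choose between them.

Augment with T' → T and build the canonical LR(0) collection (I0 = CLOSURE({[T' → . T]}), then GOTO on every symbol after a dot until no new states appear). It has 17 states:
  I0: { [B → . +], [B → . E e ,], [E → . +], [E → . B D e], [E → . d D d], [T → . , ,], [T → . E], [T' → . T] }  — shift
  I1: { [B → + .], [E → + .] }  — 2 reduces
  I2: { [T → , . ,] }  — shift
  I3: { [D → . ) e], [D → . d], [E → B . D e] }  — shift
  I4: { [B → E . e ,], [T → E .] }  — shift, reduce
  I5: { [T' → T .] }  — accept
  I6: { [D → . ) e], [D → . d], [E → d . D d] }  — shift
  I7: { [D → ) . e] }  — shift
  I8: { [E → d D . d] }  — shift
  I9: { [D → d .] }  — reduce
  I10: { [E → d D d .] }  — reduce
  I11: { [D → ) e .] }  — reduce
  I12: { [B → E e . ,] }  — shift
  I13: { [B → E e , .] }  — reduce
  I14: { [E → B D . e] }  — shift
  I15: { [E → B D e .] }  — reduce
  I16: { [T → , , .] }  — reduce

I1 contains complete items [B → + .], [E → + .] — reduce-reduce conflict.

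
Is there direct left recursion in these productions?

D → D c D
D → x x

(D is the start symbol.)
Yes, D is left-recursive

D → D c D: LEFT RECURSIVE (starts with D)
D → x x: starts with x

The grammar has direct left recursion on: D.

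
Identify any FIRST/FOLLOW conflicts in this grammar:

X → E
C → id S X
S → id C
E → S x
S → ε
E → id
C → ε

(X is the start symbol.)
Yes. C → id S X with FOLLOW(C) on { 'id' }; S → id C with FOLLOW(S) on { 'id' }

Nullable non-terminals: C, S.

C: nullable alternative(s) C → ε; FOLLOW(C) = { 'id', 'x' }
  C → id S X: FIRST \ {ε} = { 'id' } — overlaps FOLLOW(C) on { 'id' }: CONFLICT
  C → ε: FIRST \ {ε} = { } — this is the only nullable alternative, skip

S: nullable alternative(s) S → ε; FOLLOW(S) = { 'id', 'x' }
  S → id C: FIRST \ {ε} = { 'id' } — overlaps FOLLOW(S) on { 'id' }: CONFLICT
  S → ε: FIRST \ {ε} = { } — this is the only nullable alternative, skip

E, X have no nullable alternative, so no FIRST/FOLLOW check is needed there.

So the grammar has 2 FIRST/FOLLOW conflicts (marked CONFLICT above).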